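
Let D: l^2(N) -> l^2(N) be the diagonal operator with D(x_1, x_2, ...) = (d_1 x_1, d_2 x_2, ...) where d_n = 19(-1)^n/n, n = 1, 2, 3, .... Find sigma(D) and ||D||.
sigma(D) = {19(-1)^n/n : n ≥ 1} ∪ {0}; ||D|| = 19

A bounded diagonal operator on l^2 with diagonal entries d_n has spectrum equal to the closure of {d_n : n ≥ 1}: every d_n is an eigenvalue (with eigenvector e_n), so {d_n} ⊂ sigma(D); the spectrum is closed, so its closure is too; and for lambda not in the closure, (D - lambda I) has bounded inverse (the diagonal entries 1/(d_n - lambda) are bounded). For our sequence d_n = 19(-1)^n/n, n = 1, 2, 3, ...:
  - {d_n} = {19(-1)^n/n : n ≥ 1}; the only limit point is 0
  - closure = {19(-1)^n/n : n ≥ 1} ∪ {0}
For the norm: a diagonal operator has ||D|| = sup_n |d_n|. Here |d_n| = 19/n is decreasing, so sup_n |d_n| = |d_1| = 19. So ||D|| = 19.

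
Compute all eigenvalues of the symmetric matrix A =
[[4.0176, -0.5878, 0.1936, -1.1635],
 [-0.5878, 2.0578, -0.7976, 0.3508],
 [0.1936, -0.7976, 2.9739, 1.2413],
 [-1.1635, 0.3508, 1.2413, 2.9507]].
sigma(A) ≈ {1, 2, 4, 5}

A is real symmetric, so its spectrum consists of real eigenvalues. Expanding the characteristic polynomial of the displayed matrix gives
  det(λ I - A) = p(λ) = λ^4 + (-12)λ^3 + (49)λ^2 + (-78)λ + (40).
Solving p(λ) = 0 yields eigenvalues ≈ 1, 2, 4, 5. (A is shown rounded to 4 decimals, so these recover the underlying integer eigenvalues to within that precision.)
Verification: the trace of A = 12 equals the sum of eigenvalues 12, and det(A) ≈ 39.9995 matches the eigenvalue product 40.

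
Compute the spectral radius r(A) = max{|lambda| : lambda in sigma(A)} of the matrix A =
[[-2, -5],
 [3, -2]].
r(A) = sqrt(19) ≈ 4.3589

The eigenvalues of A are the roots of its characteristic polynomial. With M = A (coefficients from the trace and determinant):
  p(λ) = det(λ I - M) = λ^2 + 4λ + 19.
For λ^2 + 4λ + 19 the discriminant is -60. It is negative, so the roots are the complex-conjugate pair λ = -2 ± (sqrt(60)/2) i ≈ -2 ± 3.873i. For a conjugate pair the product of the roots equals the constant term, so |λ|^2 = 19 and |λ| = sqrt(19) ≈ 4.3589.
Thus the eigenvalues (to 4 decimals) are -2 ± 3.873i (modulus 4.3589). The spectral radius is the largest modulus: r(A) = sqrt(19) ≈ 4.3589. (Cross-check: r(A) ≤ ||A||_2 ≈ 5.4721; equality holds whenever A is normal, though it can also hold for some non-normal A.)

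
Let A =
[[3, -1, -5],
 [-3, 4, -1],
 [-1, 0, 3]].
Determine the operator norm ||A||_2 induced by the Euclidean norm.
||A||_2 ≈ 6.8453 (= sqrt(largest eigenvalue of A^T A))

||A||_2 = sigma_max(A) = sqrt(lambda_max(A^T A)). Form the symmetric matrix M = A^T A =
[[19, -15, -15],
 [-15, 17, 1],
 [-15, 1, 35]].
Its characteristic polynomial (trace, sum of principal 2x2 minors, determinant of M give the coefficients) is
  p(λ) = det(λ I - M) = λ^3 - 71λ^2 + 1132λ - 36.
No integer candidate from the rational root theorem (±divisors of 36) is a root, so the roots are irrational. The cubic discriminant is Δ = 657877392 > 0, so there are three distinct real roots. p(0) = -36 and p(1) = 1026 have opposite signs, so a root lies in (0, 1); Newton's method refines it to λ ≈ 0.0319. p(24) = 60 and p(25) = -486 have opposite signs, so a root lies in (24, 25); Newton's method refines it to λ ≈ 24.1095. p(46) = -864 and p(47) = 152 have opposite signs, so a root lies in (46, 47); Newton's method refines it to λ ≈ 46.8586. Check (Vieta): the three roots sum to 71, matching tr M = 71.
So the eigenvalues of A^T A are ≈ 0.0319, 24.1095, 46.8586 (all ≥ 0, as they must be for A^T A). The largest is λ_max ≈ 46.8586, hence ||A||_2 = sqrt(λ_max) ≈ 6.8453.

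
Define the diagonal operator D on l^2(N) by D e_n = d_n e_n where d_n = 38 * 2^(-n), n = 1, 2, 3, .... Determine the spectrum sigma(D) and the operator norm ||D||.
sigma(D) = {38 * 2^(-n) : n ≥ 1} ∪ {0}; ||D|| = 19

A bounded diagonal operator on l^2 with diagonal entries d_n has spectrum equal to the closure of {d_n : n ≥ 1}: every d_n is an eigenvalue (with eigenvector e_n), so {d_n} ⊂ sigma(D); the spectrum is closed, so its closure is too; and for lambda not in the closure, (D - lambda I) has bounded inverse (the diagonal entries 1/(d_n - lambda) are bounded). For our sequence d_n = 38 * 2^(-n), n = 1, 2, 3, ...:
  - {d_n} = {38 * 2^(-n) : n ≥ 1}; the only limit point is 0
  - closure = {38 * 2^(-n) : n ≥ 1} ∪ {0}
For the norm: a diagonal operator has ||D|| = sup_n |d_n|. Here d_n = 38 * 2^(-n) is positive and decreasing, so sup_n |d_n| = d_1 = 38/2 = 19. So ||D|| = 19.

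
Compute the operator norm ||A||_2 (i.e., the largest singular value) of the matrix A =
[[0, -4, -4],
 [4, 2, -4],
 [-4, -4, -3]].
||A||_2 ≈ 8.0905 (= sqrt(largest eigenvalue of A^T A))

||A||_2 = sigma_max(A) = sqrt(lambda_max(A^T A)). Form the symmetric matrix M = A^T A =
[[32, 24, -4],
 [24, 36, 20],
 [-4, 20, 41]].
Its characteristic polynomial (trace, sum of principal 2x2 minors, determinant of M give the coefficients) is
  p(λ) = det(λ I - M) = λ^3 - 109λ^2 + 2948λ - 6400.
No integer candidate from the rational root theorem (±divisors of 6400) is a root, so the roots are irrational. The cubic discriminant is Δ = 3532256656 > 0, so there are three distinct real roots. p(2) = -932 and p(3) = 1490 have opposite signs, so a root lies in (2, 3); Newton's method refines it to λ ≈ 2.375. p(41) = 160 and p(42) = -772 have opposite signs, so a root lies in (41, 42); Newton's method refines it to λ ≈ 41.1694. p(65) = -680 and p(66) = 860 have opposite signs, so a root lies in (65, 66); Newton's method refines it to λ ≈ 65.4556. Check (Vieta): the three roots sum to 109, matching tr M = 109.
So the eigenvalues of A^T A are ≈ 2.375, 41.1694, 65.4556 (all ≥ 0, as they must be for A^T A). The largest is λ_max ≈ 65.4556, hence ||A||_2 = sqrt(λ_max) ≈ 8.0905.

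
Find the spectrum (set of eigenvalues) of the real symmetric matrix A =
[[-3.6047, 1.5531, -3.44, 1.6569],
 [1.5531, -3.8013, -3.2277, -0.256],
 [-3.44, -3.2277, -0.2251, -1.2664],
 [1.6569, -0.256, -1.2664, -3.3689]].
sigma(A) ≈ {-6, -3, 4} (-6 with multiplicity 2)

A is real symmetric, so its spectrum consists of real eigenvalues. Expanding the characteristic polynomial of the displayed matrix gives
  det(λ I - A) = p(λ) = λ^4 + (11)λ^3 + (12)λ^2 + (-180.0037)λ + (-432.0101).
Solving p(λ) = 0 yields eigenvalues ≈ -6, -6, -3, 4. (A is shown rounded to 4 decimals, so these recover the underlying integer eigenvalues to within that precision.)
Verification: the trace of A = -11 equals the sum of eigenvalues -11, and det(A) ≈ -432.0101 matches the eigenvalue product -432.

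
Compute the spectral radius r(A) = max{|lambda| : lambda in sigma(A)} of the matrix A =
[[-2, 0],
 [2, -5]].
r(A) = 5

The eigenvalues of A are the roots of its characteristic polynomial. With M = A (coefficients from the trace and determinant):
  p(λ) = det(λ I - M) = λ^2 + 7λ + 10.
For λ^2 + 7λ + 10 the discriminant is 9. It is a perfect square (3^2), so the roots are rational: λ = (-7 ± 3)/2 = -2, -5.
Thus the eigenvalues (to 4 decimals) are -2 (modulus 2); -5 (modulus 5). The spectral radius is the largest modulus: r(A) = 5. (Cross-check: r(A) ≤ ||A||_2 ≈ 5.4428; equality holds whenever A is normal, though it can also hold for some non-normal A.)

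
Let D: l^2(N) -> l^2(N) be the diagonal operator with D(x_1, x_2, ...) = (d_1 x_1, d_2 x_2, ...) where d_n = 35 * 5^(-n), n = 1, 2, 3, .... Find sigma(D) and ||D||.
sigma(D) = {35 * 5^(-n) : n ≥ 1} ∪ {0}; ||D|| = 7

A bounded diagonal operator on l^2 with diagonal entries d_n has spectrum equal to the closure of {d_n : n ≥ 1}: every d_n is an eigenvalue (with eigenvector e_n), so {d_n} ⊂ sigma(D); the spectrum is closed, so its closure is too; and for lambda not in the closure, (D - lambda I) has bounded inverse (the diagonal entries 1/(d_n - lambda) are bounded). For our sequence d_n = 35 * 5^(-n), n = 1, 2, 3, ...:
  - {d_n} = {35 * 5^(-n) : n ≥ 1}; the only limit point is 0
  - closure = {35 * 5^(-n) : n ≥ 1} ∪ {0}
For the norm: a diagonal operator has ||D|| = sup_n |d_n|. Here d_n = 35 * 5^(-n) is positive and decreasing, so sup_n |d_n| = d_1 = 35/5 = 7. So ||D|| = 7.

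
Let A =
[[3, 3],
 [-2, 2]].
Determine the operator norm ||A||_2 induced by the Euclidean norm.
||A||_2 = sqrt(18) ≈ 4.2426 (= sqrt(largest eigenvalue of A^T A))

||A||_2 = sigma_max(A) = sqrt(lambda_max(A^T A)). Form the symmetric matrix M = A^T A =
[[13, 5],
 [5, 13]].
Its characteristic polynomial (trace, determinant of M give the coefficients) is
  p(λ) = det(λ I - M) = λ^2 - 26λ + 144.
For λ^2 - 26λ + 144 the discriminant is 100. It is a perfect square (10^2), so the roots are rational: λ = (26 ± 10)/2 = 18, 8.
So the eigenvalues of A^T A are ≈ 8, 18 (all ≥ 0, as they must be for A^T A). The largest is λ_max = 18, hence ||A||_2 = sqrt(λ_max) = sqrt(18) ≈ 4.2426.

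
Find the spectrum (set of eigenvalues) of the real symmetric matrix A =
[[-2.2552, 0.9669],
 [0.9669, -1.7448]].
sigma(A) ≈ {-3, -1}

A is real symmetric, so its spectrum consists of real eigenvalues. Expanding the characteristic polynomial of the displayed matrix gives
  det(λ I - A) = p(λ) = λ^2 + (4)λ + (3).
Solving p(λ) = 0 yields eigenvalues ≈ -3, -1. (A is shown rounded to 4 decimals, so these recover the underlying integer eigenvalues to within that precision.)
Verification: the trace of A = -4 equals the sum of eigenvalues -4, and det(A) ≈ 3.0000 matches the eigenvalue product 3.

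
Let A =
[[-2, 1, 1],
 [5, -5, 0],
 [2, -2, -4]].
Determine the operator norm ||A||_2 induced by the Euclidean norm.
||A||_2 ≈ 8.137 (= sqrt(largest eigenvalue of A^T A))

||A||_2 = sigma_max(A) = sqrt(lambda_max(A^T A)). Form the symmetric matrix M = A^T A =
[[33, -31, -10],
 [-31, 30, 9],
 [-10, 9, 17]].
Its characteristic polynomial (trace, sum of principal 2x2 minors, determinant of M give the coefficients) is
  p(λ) = det(λ I - M) = λ^3 - 80λ^2 + 919λ - 400.
No integer candidate from the rational root theorem (±divisors of 400) is a root, so the roots are irrational. The cubic discriminant is Δ = 2006408164 > 0, so there are three distinct real roots. p(0) = -400 and p(1) = 440 have opposite signs, so a root lies in (0, 1); Newton's method refines it to λ ≈ 0.453. p(13) = 224 and p(14) = -470 have opposite signs, so a root lies in (13, 14); Newton's method refines it to λ ≈ 13.3355. p(66) = -730 and p(67) = 2816 have opposite signs, so a root lies in (66, 67); Newton's method refines it to λ ≈ 66.2115. Check (Vieta): the three roots sum to 80, matching tr M = 80.
So the eigenvalues of A^T A are ≈ 0.453, 13.3355, 66.2115 (all ≥ 0, as they must be for A^T A). The largest is λ_max ≈ 66.2115, hence ||A||_2 = sqrt(λ_max) ≈ 8.137.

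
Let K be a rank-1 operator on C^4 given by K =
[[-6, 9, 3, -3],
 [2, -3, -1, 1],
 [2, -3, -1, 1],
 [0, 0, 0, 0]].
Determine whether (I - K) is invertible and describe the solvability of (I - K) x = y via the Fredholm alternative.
(I - K) is invertible (det(I - K) = 11 ≠ 0), so for every y in C^4 the equation (I - K) x = y has a unique solution.

K has rank 1, so it is an outer product K = u v^T: every row of K is a multiple of one row vector. Reading off the entries, u = (-3, 1, 1, 0) and v = (2, -3, -1, 1) (row i of K equals u_i·v^T). A rank-one matrix u v^T satisfies K u = u (v·u) and kills the (3)-dimensional subspace v^⊥, so its characteristic polynomial is lambda^3 (lambda - v·u) with v·u = tr K = -10. Hence the eigenvalues of I - K are 1 (multiplicity 3) and 1 - (-10) = 11, so det(I - K) = 11. (Direct check: I - K =
[[7, -9, -3, 3],
 [-2, 4, 1, -1],
 [-2, 3, 2, -1],
 [0, 0, 0, 1]]
has determinant 11.) The finite-dimensional Fredholm alternative says: either (I - K) is invertible, or ker(I - K) ≠ {0} and then range(I - K) = ker((I - K)^*)^⊥, with dim ker(I - K) = dim ker((I - K)^*). Since det(I - K) ≠ 0, 1 is not an eigenvalue of K and ker(I - K) = {0}, so we are in the first case: for every y there is a unique x = (I - K)^(-1) y. Explicitly, by the Sherman–Morrison formula, (I - u v^T)^(-1) = I + u v^T/(1 - v·u), i.e. (I - K)^(-1) = I + K/(11).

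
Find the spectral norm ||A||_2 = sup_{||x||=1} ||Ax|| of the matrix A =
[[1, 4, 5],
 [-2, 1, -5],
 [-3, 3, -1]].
||A||_2 ≈ 7.7808 (= sqrt(largest eigenvalue of A^T A))

||A||_2 = sigma_max(A) = sqrt(lambda_max(A^T A)). Form the symmetric matrix M = A^T A =
[[14, -7, 18],
 [-7, 26, 12],
 [18, 12, 51]].
Its characteristic polynomial (trace, sum of principal 2x2 minors, determinant of M give the coefficients) is
  p(λ) = det(λ I - M) = λ^3 - 91λ^2 + 1887λ - 2601.
No integer candidate from the rational root theorem (±divisors of 2601) is a root, so the roots are irrational. The cubic discriminant is Δ = 2626677072 > 0, so there are three distinct real roots. p(1) = -804 and p(2) = 817 have opposite signs, so a root lies in (1, 2); Newton's method refines it to λ ≈ 1.4827. p(28) = 843 and p(29) = -20 have opposite signs, so a root lies in (28, 29); Newton's method refines it to λ ≈ 28.977. p(60) = -981 and p(61) = 876 have opposite signs, so a root lies in (60, 61); Newton's method refines it to λ ≈ 60.5404. Check (Vieta): the three roots sum to 91, matching tr M = 91.
So the eigenvalues of A^T A are ≈ 1.4827, 28.977, 60.5404 (all ≥ 0, as they must be for A^T A). The largest is λ_max ≈ 60.5404, hence ||A||_2 = sqrt(λ_max) ≈ 7.7808.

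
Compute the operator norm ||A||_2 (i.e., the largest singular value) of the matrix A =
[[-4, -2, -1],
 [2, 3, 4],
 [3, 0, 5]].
||A||_2 ≈ 8.37 (= sqrt(largest eigenvalue of A^T A))

||A||_2 = sigma_max(A) = sqrt(lambda_max(A^T A)). Form the symmetric matrix M = A^T A =
[[29, 14, 27],
 [14, 13, 14],
 [27, 14, 42]].
Its characteristic polynomial (trace, sum of principal 2x2 minors, determinant of M give the coefficients) is
  p(λ) = det(λ I - M) = λ^3 - 84λ^2 + 1020λ - 3025.
No integer candidate from the rational root theorem (±divisors of 3025) is a root, so the roots are irrational. The cubic discriminant is Δ = 342721125 > 0, so there are three distinct real roots. p(4) = -225 and p(5) = 100 have opposite signs, so a root lies in (4, 5); Newton's method refines it to λ ≈ 4.6426. p(9) = 80 and p(10) = -225 have opposite signs, so a root lies in (9, 10); Newton's method refines it to λ ≈ 9.3007. p(70) = -225 and p(71) = 3862 have opposite signs, so a root lies in (70, 71); Newton's method refines it to λ ≈ 70.0567. Check (Vieta): the three roots sum to 84, matching tr M = 84.
So the eigenvalues of A^T A are ≈ 4.6426, 9.3007, 70.0567 (all ≥ 0, as they must be for A^T A). The largest is λ_max ≈ 70.0567, hence ||A||_2 = sqrt(λ_max) ≈ 8.37.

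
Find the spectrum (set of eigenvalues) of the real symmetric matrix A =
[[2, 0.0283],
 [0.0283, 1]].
sigma(A) ≈ {1, 2}

A is real symmetric, so its spectrum consists of real eigenvalues. Expanding the characteristic polynomial of the displayed matrix gives
  det(λ I - A) = p(λ) = λ^2 + (-3)λ + (2).
Solving p(λ) = 0 yields eigenvalues ≈ 1, 2. (A is shown rounded to 4 decimals, so these recover the underlying integer eigenvalues to within that precision.)
Verification: the trace of A = 3 equals the sum of eigenvalues 3, and det(A) ≈ 2.0000 matches the eigenvalue product 2.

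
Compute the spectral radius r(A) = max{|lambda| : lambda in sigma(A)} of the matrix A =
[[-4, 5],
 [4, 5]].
r(A) = (1 + sqrt(161))/2 ≈ 6.8443

The eigenvalues of A are the roots of its characteristic polynomial. With M = A (coefficients from the trace and determinant):
  p(λ) = det(λ I - M) = λ^2 - λ - 40.
For λ^2 - λ - 40 the discriminant is 161. It is nonnegative but not a perfect square, so the roots are real and irrational: λ = (1 ± sqrt(161))/2 ≈ 6.8443, -5.8443.
Thus the eigenvalues (to 4 decimals) are 6.8443 (modulus 6.8443); -5.8443 (modulus 5.8443). The spectral radius is the largest modulus: r(A) = (1 + sqrt(161))/2 ≈ 6.8443. (Cross-check: r(A) ≤ ||A||_2 ≈ 7.0711; equality holds whenever A is normal, though it can also hold for some non-normal A.)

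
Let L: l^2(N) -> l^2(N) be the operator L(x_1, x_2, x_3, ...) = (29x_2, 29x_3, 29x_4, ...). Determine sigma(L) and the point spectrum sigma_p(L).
sigma(L) = closed disk {z in C : |z| ≤ 29}; sigma_p(L) = open disk {z in C : |z| < 29}

Note L = 29·V where V is the unit left shift (V x)_k = x_{k+1}; so sigma(L) = 29·sigma(V) and ||L|| = 29||V||. ||L x||^2 = 841sum_{k≥2} |x_k|^2 ≤ 841||x||^2, with equality on {x : x_1 = 0}, so ||L|| = 29. For any lambda with |lambda| < 29, set r = lambda/29 (|r| < 1); the vector x = (1, r, r^2, ...) is in l^2 and satisfies L x = 29(r, r^2, ...) = lambda x, so lambda is an eigenvalue. On the boundary |lambda| = 29 the geometric series diverges, so no l^2 eigenvector exists, but these lambda lie in the approximate point spectrum. Hence sigma(L) is the closed disk of radius 29 and sigma_p(L) is the open disk.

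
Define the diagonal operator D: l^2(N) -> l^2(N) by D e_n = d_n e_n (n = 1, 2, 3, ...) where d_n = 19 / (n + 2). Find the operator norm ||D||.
||D|| = 19/3 (attained at n = 1)

For D diagonal, ||D|| = sup_n |d_n| = sup_n 19/(n + 2). This is positive and strictly decreasing in n, so the supremum is attained at n = 1: d_1 = 19/(1 + 2) = 19/3. Hence ||D|| = 19/3.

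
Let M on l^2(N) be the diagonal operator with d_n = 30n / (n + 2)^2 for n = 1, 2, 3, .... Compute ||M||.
||M|| = 15/4 (attained at n = 2)

For M diagonal, ||M|| = sup_n |d_n|. Treat f(x) = 30x / (x + 2)^2 for real x > 0. By the quotient rule, f'(x) = 30(2 - x)/(x + 2)^3, which is positive for x < 2 and negative for x > 2. So f has a unique maximum at x = 2, and since 2 is a positive integer, the supremum over n ≥ 1 is attained at n = 2: d_2 = 30·2/(2 + 2)^2 = 30·2/16 = 15/4. Hence ||M|| = 15/4.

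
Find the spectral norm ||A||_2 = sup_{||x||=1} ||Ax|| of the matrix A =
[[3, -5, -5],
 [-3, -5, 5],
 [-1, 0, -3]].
||A||_2 = sqrt((78 + sqrt(4516))/2) ≈ 8.5206 (= sqrt(largest eigenvalue of A^T A))

||A||_2 = sigma_max(A) = sqrt(lambda_max(A^T A)). Form the symmetric matrix M = A^T A =
[[19, 0, -27],
 [0, 50, 0],
 [-27, 0, 59]].
Its characteristic polynomial (trace, sum of principal 2x2 minors, determinant of M give the coefficients) is
  p(λ) = det(λ I - M) = λ^3 - 128λ^2 + 4292λ - 19600.
By the rational root theorem any rational root is an integer divisor of 19600. Testing λ = 50: p(50) = 125000 - 320000 + 214600 - 19600 = 0, so λ = 50 is a root. Dividing out (λ - 50) leaves p(λ) = (λ - 50)(λ^2 - 78λ + 392). For λ^2 - 78λ + 392 the discriminant is 4516. It is nonnegative but not a perfect square, so the roots are real and irrational: λ = (78 ± sqrt(4516))/2 ≈ 72.6006, 5.3994.
So the eigenvalues of A^T A are ≈ 5.3994, 50, 72.6006 (all ≥ 0, as they must be for A^T A). The largest is λ_max = (78 + sqrt(4516))/2 ≈ 72.6006, hence ||A||_2 = sqrt(λ_max) = sqrt((78 + sqrt(4516))/2) ≈ 8.5206.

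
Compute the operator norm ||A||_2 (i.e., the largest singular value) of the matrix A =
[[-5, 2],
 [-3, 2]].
||A||_2 = sqrt((42 + sqrt(1700))/2) ≈ 6.451 (= sqrt(largest eigenvalue of A^T A))

||A||_2 = sigma_max(A) = sqrt(lambda_max(A^T A)). Form the symmetric matrix M = A^T A =
[[34, -16],
 [-16, 8]].
Its characteristic polynomial (trace, determinant of M give the coefficients) is
  p(λ) = det(λ I - M) = λ^2 - 42λ + 16.
For λ^2 - 42λ + 16 the discriminant is 1700. It is nonnegative but not a perfect square, so the roots are real and irrational: λ = (42 ± sqrt(1700))/2 ≈ 41.6155, 0.3845.
So the eigenvalues of A^T A are ≈ 0.3845, 41.6155 (all ≥ 0, as they must be for A^T A). The largest is λ_max = (42 + sqrt(1700))/2 ≈ 41.6155, hence ||A||_2 = sqrt(λ_max) = sqrt((42 + sqrt(1700))/2) ≈ 6.451.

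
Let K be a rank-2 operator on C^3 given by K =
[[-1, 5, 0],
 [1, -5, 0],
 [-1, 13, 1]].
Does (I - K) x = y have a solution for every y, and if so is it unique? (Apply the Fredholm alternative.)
(I - K) is singular (det(I - K) = 0, i.e. 1 ∈ sigma(K)). (I - K) x = y is solvable iff y ⊥ ker((I - K)^*) = span{(-1, -3, -1)}, i.e. iff -y_1 - 3y_2 - y_3 = 0. When solvable, x is determined up to adding multiples of (0, 0, 1) (ker(I - K) = span{(0, 0, 1)}, dimension 1).

K has rank 2 and factors as K = U V^T = u1 v1^T + u2 v2^T with u1 = (1, -1, 3), v1 = (1, 3, 1), u2 = (-1, 1, -2), v2 = (2, -2, 1) (multiplying out reproduces the displayed K). The nonzero eigenvalues of U V^T coincide with those of the 2 x 2 matrix G = V^T U = [[v1·u1, v1·u2], [v2·u1, v2·u2]] = [[1, 0], [7, -6]], and by the Sylvester determinant identity det(I_3 - U V^T) = det(I_2 - V^T U) = det([[0, 0], [-7, 7]]) = (0)(7) - (0)(-7) = 0. (Direct check: I - K =
[[2, -5, 0],
 [-1, 6, 0],
 [1, -13, 0]]
has determinant 0.) So 1 is an eigenvalue of K and (I - K) is not invertible. The finite-dimensional Fredholm alternative says: either (I - K) is invertible, or ker(I - K) ≠ {0} and then range(I - K) = ker((I - K)^*)^⊥, with dim ker(I - K) = dim ker((I - K)^*). We are in the second case, so we compute both kernels via the 2 x 2 reduction. If (I - U V^T) x = 0 then x = U (V^T x) lies in the column space of U; writing x = U b gives U (I_2 - G) b = 0, and since u1, u2 are independent, (I_2 - G) b = 0. With I_2 - G = [[0, 0], [-7, 7]] (singular, as its determinant is 0) a null vector is b = (1, 1), so ker(I - K) = span{1·u1 + (1)·u2} = span{(0, 0, 1)}. For the adjoint, (I - K)^* = I - K^T = I - V U^T, and the same argument gives ker((I - K)^*) = {V a : (I_2 - G)^T a = 0}; (I_2 - G)^T = [[0, -7], [0, 7]] has null vector a = (-1, 0), so ker((I - K)^*) = span{-1·v1 + (0)·v2} = span{(-1, -3, -1)}. (Both kernels are 1-dimensional, matching rank(I - K) = 2.) Therefore (I - K) x = y is solvable iff <y, (-1, -3, -1)> = 0, i.e. iff -y_1 - 3y_2 - y_3 = 0; when solvable the solution set is the line x_p + c·(0, 0, 1), c ∈ C.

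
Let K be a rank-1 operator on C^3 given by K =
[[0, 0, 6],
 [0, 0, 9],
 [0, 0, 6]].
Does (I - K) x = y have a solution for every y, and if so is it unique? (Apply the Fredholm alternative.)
(I - K) is invertible (det(I - K) = -5 ≠ 0), so for every y in C^3 the equation (I - K) x = y has a unique solution.

K has rank 1, so it is an outer product K = u v^T: every row of K is a multiple of one row vector. Reading off the entries, u = (-2, -3, -2) and v = (0, 0, -3) (row i of K equals u_i·v^T). A rank-one matrix u v^T satisfies K u = u (v·u) and kills the (2)-dimensional subspace v^⊥, so its characteristic polynomial is lambda^2 (lambda - v·u) with v·u = tr K = 6. Hence the eigenvalues of I - K are 1 (multiplicity 2) and 1 - (6) = -5, so det(I - K) = -5. (Direct check: I - K =
[[1, 0, -6],
 [0, 1, -9],
 [0, 0, -5]]
has determinant -5.) The finite-dimensional Fredholm alternative says: either (I - K) is invertible, or ker(I - K) ≠ {0} and then range(I - K) = ker((I - K)^*)^⊥, with dim ker(I - K) = dim ker((I - K)^*). Since det(I - K) ≠ 0, 1 is not an eigenvalue of K and ker(I - K) = {0}, so we are in the first case: for every y there is a unique x = (I - K)^(-1) y. Explicitly, by the Sherman–Morrison formula, (I - u v^T)^(-1) = I + u v^T/(1 - v·u), i.e. (I - K)^(-1) = I + K/(-5).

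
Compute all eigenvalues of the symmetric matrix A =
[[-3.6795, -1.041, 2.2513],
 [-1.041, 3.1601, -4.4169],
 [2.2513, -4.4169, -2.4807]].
sigma(A) ≈ {-6, -3, 6}

A is real symmetric, so its spectrum consists of real eigenvalues. Expanding the characteristic polynomial of the displayed matrix gives
  det(λ I - A) = p(λ) = λ^3 + (3)λ^2 + (-36)λ + (-108.0027).
Solving p(λ) = 0 yields eigenvalues ≈ -6, -3, 6. (A is shown rounded to 4 decimals, so these recover the underlying integer eigenvalues to within that precision.)
Verification: the trace of A = -3 equals the sum of eigenvalues -3, and det(A) ≈ 108.0027 matches the eigenvalue product 108.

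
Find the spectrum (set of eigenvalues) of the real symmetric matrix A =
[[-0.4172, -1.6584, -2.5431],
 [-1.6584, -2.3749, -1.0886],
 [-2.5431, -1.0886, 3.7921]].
sigma(A) ≈ {-4, 0, 5}

A is real symmetric, so its spectrum consists of real eigenvalues. Expanding the characteristic polynomial of the displayed matrix gives
  det(λ I - A) = p(λ) = λ^3 + (-1)λ^2 + (-20)λ + (0).
Solving p(λ) = 0 yields eigenvalues ≈ -4, 0, 5. (A is shown rounded to 4 decimals, so these recover the underlying integer eigenvalues to within that precision.)
Verification: the trace of A = 1 equals the sum of eigenvalues 1, and det(A) ≈ -0.0007 matches the eigenvalue product 0.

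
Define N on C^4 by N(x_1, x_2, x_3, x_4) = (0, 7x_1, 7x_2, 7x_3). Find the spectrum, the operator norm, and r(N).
sigma(N) = {0}; ||N|| = 7; r(N) = 0. (N is nilpotent with N^4 = 0.)

On C^4, N is a strictly lower-triangular matrix with 7 on the subdiagonal and zeros elsewhere, so its characteristic polynomial is lambda^4 and every eigenvalue is 0: sigma(N) = {0}. For the operator norm, N e_i = 7e_{i+1} for i = 1, ..., 3 and N e_4 = 0, so the singular values of N are 7 (with multiplicity 3) and 0; hence ||N|| = 7. The spectral radius r(N) = max|lambda| = 0. Note ||N|| > r(N) — characteristic of non-normal nilpotent operators. Indeed N^4 = 0.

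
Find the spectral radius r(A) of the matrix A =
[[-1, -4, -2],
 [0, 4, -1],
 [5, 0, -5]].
r(A) ≈ 4.3345

The eigenvalues of A are the roots of its characteristic polynomial. With M = A (coefficients from the trace, the sum of principal 2x2 minors, and det A):
  p(λ) = det(λ I - M) = λ^3 + 2λ^2 - 9λ - 80.
No integer candidate from the rational root theorem (±divisors of 80) is a root, so the roots are irrational. The cubic discriminant is Δ = -141080 < 0, so there is one real root and a complex-conjugate pair. p(4) = -20 and p(5) = 50 have opposite signs, so a root lies in (4, 5); Newton's method refines it to λ ≈ 4.3345. Dividing out (λ - (4.3345)) leaves approximately λ^2 + 6.3345λ + 18.4567. For λ^2 + 6.3345λ + 18.4567 the discriminant is -33.701. It is negative, so the remaining roots are the complex-conjugate pair λ ≈ -3.1672 ± 2.9026i. Their product equals the constant term, so |λ|^2 ≈ 18.4567 and |λ| ≈ 4.2961.
Thus the eigenvalues (to 4 decimals) are 4.3345 (modulus 4.3345); -3.1672 ± 2.9026i (modulus 4.2961). The spectral radius is the largest modulus: r(A) ≈ 4.3345. (Cross-check: r(A) ≤ ||A||_2 ≈ 7.1477; equality holds whenever A is normal, though it can also hold for some non-normal A.)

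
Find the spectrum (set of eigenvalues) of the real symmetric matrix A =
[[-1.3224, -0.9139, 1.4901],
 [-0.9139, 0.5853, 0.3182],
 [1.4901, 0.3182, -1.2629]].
sigma(A) ≈ {-3, 0, 1}

A is real symmetric, so its spectrum consists of real eigenvalues. Expanding the characteristic polynomial of the displayed matrix gives
  det(λ I - A) = p(λ) = λ^3 + (2)λ^2 + (-3)λ + (0).
Solving p(λ) = 0 yields eigenvalues ≈ -3, 0, 1. (A is shown rounded to 4 decimals, so these recover the underlying integer eigenvalues to within that precision.)
Verification: the trace of A = -2 equals the sum of eigenvalues -2, and det(A) ≈ -0.0001 matches the eigenvalue product 0.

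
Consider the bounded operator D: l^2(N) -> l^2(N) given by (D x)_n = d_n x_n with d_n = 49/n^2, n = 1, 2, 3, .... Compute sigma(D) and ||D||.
sigma(D) = {49/n^2 : n ≥ 1} ∪ {0}; ||D|| = 49

A bounded diagonal operator on l^2 with diagonal entries d_n has spectrum equal to the closure of {d_n : n ≥ 1}: every d_n is an eigenvalue (with eigenvector e_n), so {d_n} ⊂ sigma(D); the spectrum is closed, so its closure is too; and for lambda not in the closure, (D - lambda I) has bounded inverse (the diagonal entries 1/(d_n - lambda) are bounded). For our sequence d_n = 49/n^2, n = 1, 2, 3, ...:
  - {d_n} = {49/n^2 : n ≥ 1}; the only limit point is 0
  - closure = {49/n^2 : n ≥ 1} ∪ {0}
For the norm: a diagonal operator has ||D|| = sup_n |d_n|. Here d_n = 49/n^2 is positive and decreasing, so sup_n |d_n| = d_1 = 49. So ||D|| = 49.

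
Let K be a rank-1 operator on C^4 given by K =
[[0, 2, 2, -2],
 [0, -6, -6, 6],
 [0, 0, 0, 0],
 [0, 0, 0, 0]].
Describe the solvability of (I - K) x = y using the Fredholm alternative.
(I - K) is invertible (det(I - K) = 7 ≠ 0), so for every y in C^4 the equation (I - K) x = y has a unique solution.

K has rank 1, so it is an outer product K = u v^T: every row of K is a multiple of one row vector. Reading off the entries, u = (1, -3, 0, 0) and v = (0, 2, 2, -2) (row i of K equals u_i·v^T). A rank-one matrix u v^T satisfies K u = u (v·u) and kills the (3)-dimensional subspace v^⊥, so its characteristic polynomial is lambda^3 (lambda - v·u) with v·u = tr K = -6. Hence the eigenvalues of I - K are 1 (multiplicity 3) and 1 - (-6) = 7, so det(I - K) = 7. (Direct check: I - K =
[[1, -2, -2, 2],
 [0, 7, 6, -6],
 [0, 0, 1, 0],
 [0, 0, 0, 1]]
has determinant 7.) The finite-dimensional Fredholm alternative says: either (I - K) is invertible, or ker(I - K) ≠ {0} and then range(I - K) = ker((I - K)^*)^⊥, with dim ker(I - K) = dim ker((I - K)^*). Since det(I - K) ≠ 0, 1 is not an eigenvalue of K and ker(I - K) = {0}, so we are in the first case: for every y there is a unique x = (I - K)^(-1) y. Explicitly, by the Sherman–Morrison formula, (I - u v^T)^(-1) = I + u v^T/(1 - v·u), i.e. (I - K)^(-1) = I + K/(7).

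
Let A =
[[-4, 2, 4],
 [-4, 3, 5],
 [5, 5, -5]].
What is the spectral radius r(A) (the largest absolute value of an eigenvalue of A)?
r(A) ≈ 10.0726

The eigenvalues of A are the roots of its characteristic polynomial. With M = A (coefficients from the trace, the sum of principal 2x2 minors, and det A):
  p(λ) = det(λ I - M) = λ^3 + 6λ^2 - 44λ - 30.
No integer candidate from the rational root theorem (±divisors of 30) is a root, so the roots are irrational. The cubic discriminant is Δ = 554612 > 0, so there are three distinct real roots. p(-11) = -151 and p(-10) = 10 have opposite signs, so a root lies in (-11, -10); Newton's method refines it to λ ≈ -10.0726. p(-1) = 19 and p(0) = -30 have opposite signs, so a root lies in (-1, 0); Newton's method refines it to λ ≈ -0.633. p(4) = -46 and p(5) = 25 have opposite signs, so a root lies in (4, 5); Newton's method refines it to λ ≈ 4.7055. Check (Vieta): the three roots sum to -6, matching tr M = -6.
Thus the eigenvalues (to 4 decimals) are -10.0726 (modulus 10.0726); -0.633 (modulus 0.633); 4.7055 (modulus 4.7055). The spectral radius is the largest modulus: r(A) ≈ 10.0726. (Cross-check: r(A) ≤ ||A||_2 ≈ 11.0881; equality holds whenever A is normal, though it can also hold for some non-normal A.)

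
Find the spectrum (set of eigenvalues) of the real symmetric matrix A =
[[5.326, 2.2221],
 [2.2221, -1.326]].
sigma(A) ≈ {-2, 6}

A is real symmetric, so its spectrum consists of real eigenvalues. Expanding the characteristic polynomial of the displayed matrix gives
  det(λ I - A) = p(λ) = λ^2 + (-4)λ + (-12).
Solving p(λ) = 0 yields eigenvalues ≈ -2, 6. (A is shown rounded to 4 decimals, so these recover the underlying integer eigenvalues to within that precision.)
Verification: the trace of A = 4 equals the sum of eigenvalues 4, and det(A) ≈ -12.0000 matches the eigenvalue product -12.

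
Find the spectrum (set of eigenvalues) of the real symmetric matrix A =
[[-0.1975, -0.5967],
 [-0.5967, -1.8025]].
sigma(A) ≈ {-2, 0}

A is real symmetric, so its spectrum consists of real eigenvalues. Expanding the characteristic polynomial of the displayed matrix gives
  det(λ I - A) = p(λ) = λ^2 + (2)λ + (0).
Solving p(λ) = 0 yields eigenvalues ≈ -2, 0. (A is shown rounded to 4 decimals, so these recover the underlying integer eigenvalues to within that precision.)
Verification: the trace of A = -2 equals the sum of eigenvalues -2, and det(A) ≈ -0.0001 matches the eigenvalue product 0.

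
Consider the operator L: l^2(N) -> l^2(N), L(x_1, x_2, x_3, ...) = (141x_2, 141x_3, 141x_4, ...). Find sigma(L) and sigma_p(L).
sigma(L) = closed disk {z in C : |z| ≤ 141}; sigma_p(L) = open disk {z in C : |z| < 141}

Note L = 141·V where V is the unit left shift (V x)_k = x_{k+1}; so sigma(L) = 141·sigma(V) and ||L|| = 141||V||. ||L x||^2 = 19881sum_{k≥2} |x_k|^2 ≤ 19881||x||^2, with equality on {x : x_1 = 0}, so ||L|| = 141. For any lambda with |lambda| < 141, set r = lambda/141 (|r| < 1); the vector x = (1, r, r^2, ...) is in l^2 and satisfies L x = 141(r, r^2, ...) = lambda x, so lambda is an eigenvalue. On the boundary |lambda| = 141 the geometric series diverges, so no l^2 eigenvector exists, but these lambda lie in the approximate point spectrum. Hence sigma(L) is the closed disk of radius 141 and sigma_p(L) is the open disk.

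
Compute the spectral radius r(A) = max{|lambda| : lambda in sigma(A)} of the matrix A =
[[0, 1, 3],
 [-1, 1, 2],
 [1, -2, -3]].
r(A) = 2

The eigenvalues of A are the roots of its characteristic polynomial. With M = A (coefficients from the trace, the sum of principal 2x2 minors, and det A):
  p(λ) = det(λ I - M) = λ^3 + 2λ^2 - λ - 2.
By the rational root theorem any rational root is an integer divisor of 2. Testing λ = 1: p(1) = 1 + 2 - 1 - 2 = 0, so λ = 1 is a root. Dividing out (λ - 1) leaves p(λ) = (λ - 1)(λ^2 + 3λ + 2). For λ^2 + 3λ + 2 the discriminant is 1. It is a perfect square (1^2), so the roots are rational: λ = (-3 ± 1)/2 = -1, -2.
Thus the eigenvalues (to 4 decimals) are -1 (modulus 1); -2 (modulus 2); 1 (modulus 1). The spectral radius is the largest modulus: r(A) = 2. (Cross-check: r(A) ≤ ||A||_2 ≈ 5.3723; equality holds whenever A is normal, though it can also hold for some non-normal A.)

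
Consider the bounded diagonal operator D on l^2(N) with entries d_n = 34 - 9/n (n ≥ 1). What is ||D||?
||D|| = 34

For a diagonal operator on l^2 with entries d_n, ||D|| = sup_n |d_n|. Here d_1 = 25, d_2 = 59/2, ..., and d_n = 34 - 9/n increases monotonically toward 34. All terms lie in [25, 34), so |d_n| = d_n and the supremum is the limit 34, which is not attained by any individual d_n. Hence ||D|| = 34.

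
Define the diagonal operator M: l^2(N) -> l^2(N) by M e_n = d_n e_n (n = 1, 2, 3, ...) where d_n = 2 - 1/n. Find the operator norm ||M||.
||M|| = 2

For a diagonal operator on l^2 with entries d_n, ||M|| = sup_n |d_n|. Here d_1 = 1, d_2 = 3/2, ..., and d_n = 2 - 1/n increases monotonically toward 2. All terms lie in [1, 2), so |d_n| = d_n and the supremum is the limit 2, which is not attained by any individual d_n. Hence ||M|| = 2.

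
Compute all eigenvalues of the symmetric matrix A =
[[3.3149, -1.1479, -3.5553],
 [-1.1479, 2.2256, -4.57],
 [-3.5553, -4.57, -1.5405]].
sigma(A) ≈ {-6, 4, 6}

A is real symmetric, so its spectrum consists of real eigenvalues. Expanding the characteristic polynomial of the displayed matrix gives
  det(λ I - A) = p(λ) = λ^3 + (-4)λ^2 + (-36)λ + (144).
Solving p(λ) = 0 yields eigenvalues ≈ -6, 4, 6. (A is shown rounded to 4 decimals, so these recover the underlying integer eigenvalues to within that precision.)
Verification: the trace of A = 4 equals the sum of eigenvalues 4, and det(A) ≈ -144.0002 matches the eigenvalue product -144.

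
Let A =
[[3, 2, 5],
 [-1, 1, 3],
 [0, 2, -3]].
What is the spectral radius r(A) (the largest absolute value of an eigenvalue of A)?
r(A) ≈ 4.3176

The eigenvalues of A are the roots of its characteristic polynomial. With M = A (coefficients from the trace, the sum of principal 2x2 minors, and det A):
  p(λ) = det(λ I - M) = λ^3 - λ^2 - 13λ + 43.
No integer candidate from the rational root theorem (±divisors of 43) is a root, so the roots are irrational. The cubic discriminant is Δ = -30732 < 0, so there is one real root and a complex-conjugate pair. p(-5) = -42 and p(-4) = 15 have opposite signs, so a root lies in (-5, -4); Newton's method refines it to λ ≈ -4.3176. Dividing out (λ - (-4.3176)) leaves approximately λ^2 - 5.3176λ + 9.9592. For λ^2 - 5.3176λ + 9.9592 the discriminant is -11.5601. It is negative, so the remaining roots are the complex-conjugate pair λ ≈ 2.6588 ± 1.7i. Their product equals the constant term, so |λ|^2 ≈ 9.9592 and |λ| ≈ 3.1558.
Thus the eigenvalues (to 4 decimals) are -4.3176 (modulus 4.3176); 2.6588 ± 1.7i (modulus 3.1558). The spectral radius is the largest modulus: r(A) ≈ 4.3176. (Cross-check: r(A) ≤ ||A||_2 ≈ 6.9719; equality holds whenever A is normal, though it can also hold for some non-normal A.)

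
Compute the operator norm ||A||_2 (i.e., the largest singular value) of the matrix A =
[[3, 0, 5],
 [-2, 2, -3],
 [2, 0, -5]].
||A||_2 ≈ 7.9053 (= sqrt(largest eigenvalue of A^T A))

||A||_2 = sigma_max(A) = sqrt(lambda_max(A^T A)). Form the symmetric matrix M = A^T A =
[[17, -4, 11],
 [-4, 4, -6],
 [11, -6, 59]].
Its characteristic polynomial (trace, sum of principal 2x2 minors, determinant of M give the coefficients) is
  p(λ) = det(λ I - M) = λ^3 - 80λ^2 + 1134λ - 2500.
No integer candidate from the rational root theorem (±divisors of 2500) is a root, so the roots are irrational. The cubic discriminant is Δ = 1190671984 > 0, so there are three distinct real roots. p(2) = -544 and p(3) = 209 have opposite signs, so a root lies in (2, 3); Newton's method refines it to λ ≈ 2.7024. p(14) = 440 and p(15) = -115 have opposite signs, so a root lies in (14, 15); Newton's method refines it to λ ≈ 14.8031. p(62) = -1384 and p(63) = 1469 have opposite signs, so a root lies in (62, 63); Newton's method refines it to λ ≈ 62.4945. Check (Vieta): the three roots sum to 80, matching tr M = 80.
So the eigenvalues of A^T A are ≈ 2.7024, 14.8031, 62.4945 (all ≥ 0, as they must be for A^T A). The largest is λ_max ≈ 62.4945, hence ||A||_2 = sqrt(λ_max) ≈ 7.9053.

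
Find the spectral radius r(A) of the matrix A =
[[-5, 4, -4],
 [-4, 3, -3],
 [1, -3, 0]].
r(A) ≈ 3.4241

The eigenvalues of A are the roots of its characteristic polynomial. With M = A (coefficients from the trace, the sum of principal 2x2 minors, and det A):
  p(λ) = det(λ I - M) = λ^3 + 2λ^2 - 4λ + 3.
No integer candidate from the rational root theorem (±divisors of 3) is a root, so the roots are irrational. The cubic discriminant is Δ = -451 < 0, so there is one real root and a complex-conjugate pair. p(-4) = -13 and p(-3) = 6 have opposite signs, so a root lies in (-4, -3); Newton's method refines it to λ ≈ -3.4241. Dividing out (λ - (-3.4241)) leaves approximately λ^2 - 1.4241λ + 0.8761. For λ^2 - 1.4241λ + 0.8761 the discriminant is -1.4766. It is negative, so the remaining roots are the complex-conjugate pair λ ≈ 0.712 ± 0.6076i. Their product equals the constant term, so |λ|^2 ≈ 0.8761 and |λ| ≈ 0.936.
Thus the eigenvalues (to 4 decimals) are -3.4241 (modulus 3.4241); 0.712 ± 0.6076i (modulus 0.936). The spectral radius is the largest modulus: r(A) ≈ 3.4241. (Cross-check: r(A) ≤ ||A||_2 ≈ 9.8125; equality holds whenever A is normal, though it can also hold for some non-normal A.)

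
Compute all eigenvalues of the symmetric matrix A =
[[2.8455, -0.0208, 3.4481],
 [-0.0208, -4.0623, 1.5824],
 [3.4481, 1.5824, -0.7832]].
sigma(A) ≈ {-5, -2, 5}

A is real symmetric, so its spectrum consists of real eigenvalues. Expanding the characteristic polynomial of the displayed matrix gives
  det(λ I - A) = p(λ) = λ^3 + (2)λ^2 + (-25)λ + (-50).
Solving p(λ) = 0 yields eigenvalues ≈ -5, -2, 5. (A is shown rounded to 4 decimals, so these recover the underlying integer eigenvalues to within that precision.)
Verification: the trace of A = -2 equals the sum of eigenvalues -2, and det(A) ≈ 49.9998 matches the eigenvalue product 50.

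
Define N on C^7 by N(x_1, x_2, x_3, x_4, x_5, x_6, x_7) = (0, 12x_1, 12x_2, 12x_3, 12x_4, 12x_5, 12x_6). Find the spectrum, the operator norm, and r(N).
sigma(N) = {0}; ||N|| = 12; r(N) = 0. (N is nilpotent with N^7 = 0.)

On C^7, N is a strictly lower-triangular matrix with 12 on the subdiagonal and zeros elsewhere, so its characteristic polynomial is lambda^7 and every eigenvalue is 0: sigma(N) = {0}. For the operator norm, N e_i = 12e_{i+1} for i = 1, ..., 6 and N e_7 = 0, so the singular values of N are 12 (with multiplicity 6) and 0; hence ||N|| = 12. The spectral radius r(N) = max|lambda| = 0. Note ||N|| > r(N) — characteristic of non-normal nilpotent operators. Indeed N^7 = 0.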